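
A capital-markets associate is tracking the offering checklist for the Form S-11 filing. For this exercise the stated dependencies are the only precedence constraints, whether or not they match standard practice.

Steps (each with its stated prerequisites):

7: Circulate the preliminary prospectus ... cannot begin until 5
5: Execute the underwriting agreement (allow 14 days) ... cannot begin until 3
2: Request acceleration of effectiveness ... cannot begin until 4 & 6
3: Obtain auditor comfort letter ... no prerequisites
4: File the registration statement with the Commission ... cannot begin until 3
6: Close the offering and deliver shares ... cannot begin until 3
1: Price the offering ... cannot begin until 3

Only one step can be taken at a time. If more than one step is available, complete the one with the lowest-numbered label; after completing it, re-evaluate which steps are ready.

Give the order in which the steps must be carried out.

3, 1, 4, 5, 6, 2, 7

3 has no prerequisites → 3 first.
1, 4, 5 and 6 are all available; 1 has the earlier label → 1.
Now 4, 5 and 6 have their prerequisites met. 4 has the earlier label, so 4 next.
Ready: 5 and 6. 5 has the earlier label → 5.
Ready: 6 and 7. 6 has the earlier label → 6.
Ready: 2 and 7. 2 has the earlier label → 2.
That leaves 7 as the only ready step → 7.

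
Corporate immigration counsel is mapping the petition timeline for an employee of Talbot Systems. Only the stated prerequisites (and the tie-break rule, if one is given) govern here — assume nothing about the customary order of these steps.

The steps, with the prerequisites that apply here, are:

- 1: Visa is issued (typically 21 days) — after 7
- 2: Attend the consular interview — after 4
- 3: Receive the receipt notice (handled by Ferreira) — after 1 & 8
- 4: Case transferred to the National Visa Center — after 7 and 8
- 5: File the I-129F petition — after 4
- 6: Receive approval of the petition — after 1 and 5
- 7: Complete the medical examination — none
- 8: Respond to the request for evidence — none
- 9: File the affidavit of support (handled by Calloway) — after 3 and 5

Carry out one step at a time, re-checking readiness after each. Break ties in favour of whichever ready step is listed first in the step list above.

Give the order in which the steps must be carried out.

7 → 1 → 8 → 3 → 4 → 2 → 5 → 6 → 9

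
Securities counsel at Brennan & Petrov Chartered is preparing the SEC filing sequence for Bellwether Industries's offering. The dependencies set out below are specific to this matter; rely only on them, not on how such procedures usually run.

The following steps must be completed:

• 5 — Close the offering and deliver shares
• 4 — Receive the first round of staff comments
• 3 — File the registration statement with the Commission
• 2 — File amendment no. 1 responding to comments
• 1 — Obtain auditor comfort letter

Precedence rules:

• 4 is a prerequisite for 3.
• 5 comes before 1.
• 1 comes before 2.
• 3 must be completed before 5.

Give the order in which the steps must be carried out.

4 → 3 → 5 → 1 → 2

4 is the only step with nothing outstanding, so it goes first.
Next only 3 has its prerequisites met → 3.
5 is the only step now ready → 5.
1 needed 5, now all done → 1.
Next only 2 has its prerequisites met → 2.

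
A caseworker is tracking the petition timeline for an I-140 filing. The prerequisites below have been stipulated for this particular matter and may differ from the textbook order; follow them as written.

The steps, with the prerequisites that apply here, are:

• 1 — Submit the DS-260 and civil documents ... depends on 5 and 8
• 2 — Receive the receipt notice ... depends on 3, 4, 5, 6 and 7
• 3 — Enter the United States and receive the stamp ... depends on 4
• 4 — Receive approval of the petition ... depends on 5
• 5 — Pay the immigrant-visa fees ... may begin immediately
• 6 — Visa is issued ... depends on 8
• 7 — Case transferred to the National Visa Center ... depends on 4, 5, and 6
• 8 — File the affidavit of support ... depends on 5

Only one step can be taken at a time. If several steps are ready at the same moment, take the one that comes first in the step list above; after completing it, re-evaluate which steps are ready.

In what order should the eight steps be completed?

5 → 4 → 3 → 8 → 1 → 6 → 7 → 2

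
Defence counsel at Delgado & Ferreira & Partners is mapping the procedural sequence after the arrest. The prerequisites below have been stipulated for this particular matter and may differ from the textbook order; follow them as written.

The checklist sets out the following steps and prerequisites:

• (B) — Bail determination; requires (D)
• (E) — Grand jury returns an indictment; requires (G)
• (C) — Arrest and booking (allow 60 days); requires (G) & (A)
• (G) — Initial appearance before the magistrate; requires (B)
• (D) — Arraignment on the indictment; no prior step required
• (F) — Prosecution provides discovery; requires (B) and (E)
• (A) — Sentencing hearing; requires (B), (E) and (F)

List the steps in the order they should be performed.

(D) is the only step with nothing outstanding, so it goes first.
(B) is the only step now ready → (B).
Next only (G) has its prerequisites met → (G).
(E) needed (G), now all done → (E).
(F) needed (B) and (E), now all done → (F).
(A) needed (B), (E) and (F), now all done → (A).
(C) needed (G) and (A), now all done → (C).

(D) (B) (G) (E) (F) (A) (C)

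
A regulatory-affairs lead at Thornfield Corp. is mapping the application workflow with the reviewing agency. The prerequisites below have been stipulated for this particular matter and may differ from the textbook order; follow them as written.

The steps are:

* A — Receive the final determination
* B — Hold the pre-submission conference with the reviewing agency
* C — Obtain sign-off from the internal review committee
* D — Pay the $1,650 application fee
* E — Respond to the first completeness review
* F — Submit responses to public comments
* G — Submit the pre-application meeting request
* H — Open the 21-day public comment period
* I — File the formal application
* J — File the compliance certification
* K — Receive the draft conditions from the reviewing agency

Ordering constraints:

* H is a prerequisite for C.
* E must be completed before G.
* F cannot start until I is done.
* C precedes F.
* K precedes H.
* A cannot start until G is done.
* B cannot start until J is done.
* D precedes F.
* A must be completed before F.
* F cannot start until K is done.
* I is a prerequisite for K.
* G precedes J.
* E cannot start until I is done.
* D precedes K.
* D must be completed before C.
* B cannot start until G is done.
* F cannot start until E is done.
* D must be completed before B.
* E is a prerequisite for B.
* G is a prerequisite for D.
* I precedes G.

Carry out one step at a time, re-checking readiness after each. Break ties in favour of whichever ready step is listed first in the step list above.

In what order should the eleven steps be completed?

I E G A D J B K H C F

I is the only step with nothing outstanding, so it goes first.
Next only E has its prerequisites met → E.
G is the only step now ready → G.
A, D and J are all available; A is listed earlier → A.
Now D and J have their prerequisites met. D is listed earlier, so D next.
J and K are both available; J is listed earlier → J.
B now also ready, so the ready set is {B, K}; B is listed earlier → B.
K needed D and I, now all done → K.
H needed K, now all done → H.
C needed D and H, now all done → C.
That leaves F as the only ready step → F.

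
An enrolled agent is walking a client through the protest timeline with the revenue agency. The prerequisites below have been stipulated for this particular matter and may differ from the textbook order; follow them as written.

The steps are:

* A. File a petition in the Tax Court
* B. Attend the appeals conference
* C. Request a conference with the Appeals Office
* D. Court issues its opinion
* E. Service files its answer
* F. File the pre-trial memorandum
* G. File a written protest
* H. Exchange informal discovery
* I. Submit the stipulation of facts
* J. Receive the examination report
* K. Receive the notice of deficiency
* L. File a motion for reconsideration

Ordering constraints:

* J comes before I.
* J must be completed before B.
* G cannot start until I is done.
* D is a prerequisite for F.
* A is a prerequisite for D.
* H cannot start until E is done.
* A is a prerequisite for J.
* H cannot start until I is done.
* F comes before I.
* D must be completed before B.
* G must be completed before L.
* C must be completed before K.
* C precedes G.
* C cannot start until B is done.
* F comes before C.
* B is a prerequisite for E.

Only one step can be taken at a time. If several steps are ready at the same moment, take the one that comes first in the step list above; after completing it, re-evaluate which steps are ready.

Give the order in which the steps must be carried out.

A, D, F, J, B, C, E, I, G, H, K, L

A has no prerequisites → A first.
Now D and J have their prerequisites met. D is listed earlier, so D next.
F now also ready, so the ready set is {F, J}; F is listed earlier → F.
Next only J has its prerequisites met → J.
Now B and I have their prerequisites met. B is listed earlier, so B next.
C, E and I are all available; C is listed earlier → C.
E, I and K are all available; E is listed earlier → E.
Now I and K have their prerequisites met. I is listed earlier, so I next.
G and H now also ready, so the ready set is {G, H, K}; G is listed earlier → G.
L now also ready, so the ready set is {H, K, L}; H is listed earlier → H.
Ready: K and L. K is listed earlier → K.
Next only L has its prerequisites met → L.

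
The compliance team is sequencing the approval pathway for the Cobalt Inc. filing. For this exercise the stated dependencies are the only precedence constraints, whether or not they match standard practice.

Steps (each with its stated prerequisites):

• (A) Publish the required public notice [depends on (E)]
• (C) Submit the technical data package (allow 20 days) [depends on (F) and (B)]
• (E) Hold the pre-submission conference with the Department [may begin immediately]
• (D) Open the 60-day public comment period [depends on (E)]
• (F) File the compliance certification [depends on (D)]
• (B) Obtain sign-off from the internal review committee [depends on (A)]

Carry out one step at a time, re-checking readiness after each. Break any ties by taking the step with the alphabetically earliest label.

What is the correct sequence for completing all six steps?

(E) has no prerequisites → (E) first.
Now (A) and (D) have their prerequisites met. (A) has the earlier label, so (A) next.
(B) now also ready, so the ready set is {(B), (D)}; (B) has the earlier label → (B).
(D) needed (E), now all done → (D).
Next only (F) has its prerequisites met → (F).
Next only (C) has its prerequisites met → (C).

(E), (A), (B), (D), (F), (C)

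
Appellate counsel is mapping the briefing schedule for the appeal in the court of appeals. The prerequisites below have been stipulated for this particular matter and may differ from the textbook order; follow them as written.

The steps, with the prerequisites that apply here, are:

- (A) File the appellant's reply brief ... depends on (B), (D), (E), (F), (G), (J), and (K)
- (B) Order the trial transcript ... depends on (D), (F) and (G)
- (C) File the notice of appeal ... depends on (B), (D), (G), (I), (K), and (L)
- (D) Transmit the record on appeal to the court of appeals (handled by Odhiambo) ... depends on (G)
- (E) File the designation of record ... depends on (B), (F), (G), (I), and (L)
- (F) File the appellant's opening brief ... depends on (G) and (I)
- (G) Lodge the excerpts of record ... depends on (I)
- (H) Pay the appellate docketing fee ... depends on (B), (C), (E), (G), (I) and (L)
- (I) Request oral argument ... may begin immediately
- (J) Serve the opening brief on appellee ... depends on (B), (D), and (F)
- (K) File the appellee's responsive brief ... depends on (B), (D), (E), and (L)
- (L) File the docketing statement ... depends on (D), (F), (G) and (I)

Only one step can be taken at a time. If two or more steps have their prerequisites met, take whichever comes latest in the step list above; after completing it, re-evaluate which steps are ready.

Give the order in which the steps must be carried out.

(I) is the only step with nothing outstanding, so it goes first.
Next only (G) has its prerequisites met → (G).
Ready: (F) and (D). (F) is listed later → (F).
(D) needed (G), now all done → (D).
Ready: (L) and (B). (L) is listed later → (L).
Next only (B) has its prerequisites met → (B).
Now (J) and (E) have their prerequisites met. (J) is listed later, so (J) next.
(E) needed (L), (I), (G), (F) and (B), now all done → (E).
(K) is the only step now ready → (K).
Ready: (C) and (A). (C) is listed later → (C).
Ready: (H) and (A). (H) is listed later → (H).
That leaves (A) as the only ready step → (A).

(I), (G), (F), (D), (L), (B), (J), (E), (K), (C), (H), (A)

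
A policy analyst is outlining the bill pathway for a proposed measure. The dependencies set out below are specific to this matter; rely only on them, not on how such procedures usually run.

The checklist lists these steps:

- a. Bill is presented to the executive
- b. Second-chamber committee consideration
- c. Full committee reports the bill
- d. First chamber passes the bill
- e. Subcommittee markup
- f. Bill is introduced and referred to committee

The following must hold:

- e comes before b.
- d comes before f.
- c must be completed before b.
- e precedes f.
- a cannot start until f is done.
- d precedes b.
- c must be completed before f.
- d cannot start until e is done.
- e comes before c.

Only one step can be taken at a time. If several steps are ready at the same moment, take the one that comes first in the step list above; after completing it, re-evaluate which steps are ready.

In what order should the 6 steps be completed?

e, c, d, b, f, a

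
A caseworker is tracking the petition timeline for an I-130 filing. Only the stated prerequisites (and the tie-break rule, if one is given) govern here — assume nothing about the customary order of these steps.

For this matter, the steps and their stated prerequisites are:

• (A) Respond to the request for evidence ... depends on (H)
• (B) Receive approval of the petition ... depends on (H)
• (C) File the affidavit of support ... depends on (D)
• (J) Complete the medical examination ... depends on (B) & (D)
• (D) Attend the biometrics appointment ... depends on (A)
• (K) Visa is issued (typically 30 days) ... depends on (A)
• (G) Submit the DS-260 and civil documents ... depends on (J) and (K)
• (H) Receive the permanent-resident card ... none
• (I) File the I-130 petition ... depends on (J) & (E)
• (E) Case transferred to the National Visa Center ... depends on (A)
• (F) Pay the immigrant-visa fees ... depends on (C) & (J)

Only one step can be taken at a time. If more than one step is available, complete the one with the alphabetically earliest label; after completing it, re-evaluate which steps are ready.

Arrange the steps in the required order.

(H), (A), (B), (D), (C), (E), (J), (F), (I), (K), (G)

Only (H) has no prerequisites, so it is first.
(A) and (B) are both available; (A) has the earlier label → (A).
(D), (E) and (K) now also ready, so the ready set is {(B), (D), (E), (K)}; (B) has the earlier label → (B).
(D), (E) and (K) are all available; (D) has the earlier label → (D).
(C) and (J) now also ready, so the ready set is {(C), (E), (J), (K)}; (C) has the earlier label → (C).
Now (E), (J) and (K) have their prerequisites met. (E) has the earlier label, so (E) next.
(J) and (K) are both available; (J) has the earlier label → (J).
Now (F), (I) and (K) have their prerequisites met. (F) has the earlier label, so (F) next.
(I) and (K) are both available; (I) has the earlier label → (I).
(K) needed (A), now all done → (K).
(G) needed (J) and (K), now all done → (G).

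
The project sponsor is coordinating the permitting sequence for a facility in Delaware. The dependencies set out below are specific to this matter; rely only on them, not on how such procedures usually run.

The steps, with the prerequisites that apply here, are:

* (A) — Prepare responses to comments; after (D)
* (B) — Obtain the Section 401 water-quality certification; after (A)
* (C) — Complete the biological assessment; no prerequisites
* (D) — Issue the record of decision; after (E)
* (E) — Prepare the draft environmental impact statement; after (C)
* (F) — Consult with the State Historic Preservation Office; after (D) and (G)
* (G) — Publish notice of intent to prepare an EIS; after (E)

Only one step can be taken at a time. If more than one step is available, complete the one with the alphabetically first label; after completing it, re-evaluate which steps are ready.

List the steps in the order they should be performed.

Only (C) has no prerequisites, so it is first.
(E) needed (C), now all done → (E).
Ready: (D) and (G). (D) has the earlier label → (D).
Now (A) and (G) have their prerequisites met. (A) has the earlier label, so (A) next.
Ready: (B) and (G). (B) has the earlier label → (B).
(G) is the only step now ready → (G).
That leaves (F) as the only ready step → (F).

(C), (E), (D), (A), (B), (G), (F)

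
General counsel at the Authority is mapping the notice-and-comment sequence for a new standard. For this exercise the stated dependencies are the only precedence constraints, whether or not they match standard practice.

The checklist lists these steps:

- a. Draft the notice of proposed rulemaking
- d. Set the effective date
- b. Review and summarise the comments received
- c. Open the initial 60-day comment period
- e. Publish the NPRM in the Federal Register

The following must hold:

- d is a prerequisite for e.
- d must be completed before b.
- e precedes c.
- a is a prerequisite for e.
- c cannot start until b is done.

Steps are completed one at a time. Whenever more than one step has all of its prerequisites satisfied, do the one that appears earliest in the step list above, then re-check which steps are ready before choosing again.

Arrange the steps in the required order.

a and d have no prerequisites; a is listed earlier, so a is first.
That leaves d as the only ready step → d.
b and e are both available; b is listed earlier → b.
Next only e has its prerequisites met → e.
That leaves c as the only ready step → c.

a d b e c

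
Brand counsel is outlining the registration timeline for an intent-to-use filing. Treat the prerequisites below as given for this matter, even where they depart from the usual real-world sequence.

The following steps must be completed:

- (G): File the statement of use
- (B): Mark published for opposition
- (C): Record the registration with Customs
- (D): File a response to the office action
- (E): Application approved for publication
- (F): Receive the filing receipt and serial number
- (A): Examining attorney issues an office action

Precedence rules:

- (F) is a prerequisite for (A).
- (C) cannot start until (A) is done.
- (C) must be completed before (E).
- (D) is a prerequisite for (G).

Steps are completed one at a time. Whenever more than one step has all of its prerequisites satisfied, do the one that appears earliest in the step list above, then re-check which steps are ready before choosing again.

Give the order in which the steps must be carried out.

(B), (D) and (F) have no prerequisites; (B) is listed earlier, so (B) is first.
Now (D) and (F) have their prerequisites met. (D) is listed earlier, so (D) next.
(G) now also ready, so the ready set is {(G), (F)}; (G) is listed earlier → (G).
Next only (F) has its prerequisites met → (F).
(A) needed (F), now all done → (A).
(C) needed (A), now all done → (C).
(E) needed (C), now all done → (E).

(B) (D) (G) (F) (A) (C) (E)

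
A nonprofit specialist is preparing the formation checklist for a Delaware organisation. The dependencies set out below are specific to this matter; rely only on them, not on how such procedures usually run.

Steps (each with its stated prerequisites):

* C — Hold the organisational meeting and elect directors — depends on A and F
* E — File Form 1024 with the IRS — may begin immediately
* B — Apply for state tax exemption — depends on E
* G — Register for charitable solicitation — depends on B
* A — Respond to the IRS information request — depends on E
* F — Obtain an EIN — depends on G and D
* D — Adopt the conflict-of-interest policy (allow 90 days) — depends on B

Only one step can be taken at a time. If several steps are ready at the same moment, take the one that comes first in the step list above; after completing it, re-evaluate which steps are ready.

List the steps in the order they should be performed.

E, B, G, A, D, F, C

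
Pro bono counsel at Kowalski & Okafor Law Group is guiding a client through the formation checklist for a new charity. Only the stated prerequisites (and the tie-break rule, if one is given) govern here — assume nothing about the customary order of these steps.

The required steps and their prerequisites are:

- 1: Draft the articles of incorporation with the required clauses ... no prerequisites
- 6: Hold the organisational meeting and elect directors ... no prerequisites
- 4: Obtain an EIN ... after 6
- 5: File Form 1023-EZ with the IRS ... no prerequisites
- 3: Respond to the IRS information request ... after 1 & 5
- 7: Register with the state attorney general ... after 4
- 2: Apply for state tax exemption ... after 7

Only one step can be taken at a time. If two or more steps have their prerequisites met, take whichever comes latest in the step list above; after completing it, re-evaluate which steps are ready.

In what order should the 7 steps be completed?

5, 6, 4, 7, 2, 1, 3

5, 6 and 1 have no prerequisites; 5 is listed later, so 5 is first.
6 and 1 are both available; 6 is listed later → 6.
Now 4 and 1 have their prerequisites met. 4 is listed later, so 4 next.
7 now also ready, so the ready set is {7, 1}; 7 is listed later → 7.
Ready: 2 and 1. 2 is listed later → 2.
That leaves 1 as the only ready step → 1.
3 needed 5 and 1, now all done → 3.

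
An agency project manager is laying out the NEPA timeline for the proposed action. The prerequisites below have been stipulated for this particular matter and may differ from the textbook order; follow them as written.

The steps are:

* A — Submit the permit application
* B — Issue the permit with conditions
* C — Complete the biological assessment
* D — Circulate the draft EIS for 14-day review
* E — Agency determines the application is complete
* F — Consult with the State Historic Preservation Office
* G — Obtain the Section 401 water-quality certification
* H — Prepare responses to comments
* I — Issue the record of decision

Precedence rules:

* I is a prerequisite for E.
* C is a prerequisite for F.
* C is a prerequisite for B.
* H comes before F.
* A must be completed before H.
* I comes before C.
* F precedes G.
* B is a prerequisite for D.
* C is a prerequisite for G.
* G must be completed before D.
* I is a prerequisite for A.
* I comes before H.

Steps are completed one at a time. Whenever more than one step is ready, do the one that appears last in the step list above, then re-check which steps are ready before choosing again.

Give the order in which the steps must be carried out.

I has no prerequisites → I first.
E, C and A are all available; E is listed later → E.
Now C and A have their prerequisites met. C is listed later, so C next.
B now also ready, so the ready set is {B, A}; B is listed later → B.
A is the only step now ready → A.
That leaves H as the only ready step → H.
That leaves F as the only ready step → F.
Next only G has its prerequisites met → G.
That leaves D as the only ready step → D.

I E C B A H F G D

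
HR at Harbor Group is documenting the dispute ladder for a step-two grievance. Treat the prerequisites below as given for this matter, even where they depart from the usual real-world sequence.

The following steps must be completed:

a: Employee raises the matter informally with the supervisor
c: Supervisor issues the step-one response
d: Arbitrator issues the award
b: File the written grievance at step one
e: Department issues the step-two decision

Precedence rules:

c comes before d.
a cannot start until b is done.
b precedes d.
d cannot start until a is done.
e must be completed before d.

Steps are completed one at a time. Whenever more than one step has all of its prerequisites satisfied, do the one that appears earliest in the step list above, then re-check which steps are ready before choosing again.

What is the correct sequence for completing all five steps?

c, b, a, e, d

c, b and e have no prerequisites; c is listed earlier, so c is first.
b and e are both available; b is listed earlier → b.
a now also ready, so the ready set is {a, e}; a is listed earlier → a.
Next only e has its prerequisites met → e.
Next only d has its prerequisites met → d.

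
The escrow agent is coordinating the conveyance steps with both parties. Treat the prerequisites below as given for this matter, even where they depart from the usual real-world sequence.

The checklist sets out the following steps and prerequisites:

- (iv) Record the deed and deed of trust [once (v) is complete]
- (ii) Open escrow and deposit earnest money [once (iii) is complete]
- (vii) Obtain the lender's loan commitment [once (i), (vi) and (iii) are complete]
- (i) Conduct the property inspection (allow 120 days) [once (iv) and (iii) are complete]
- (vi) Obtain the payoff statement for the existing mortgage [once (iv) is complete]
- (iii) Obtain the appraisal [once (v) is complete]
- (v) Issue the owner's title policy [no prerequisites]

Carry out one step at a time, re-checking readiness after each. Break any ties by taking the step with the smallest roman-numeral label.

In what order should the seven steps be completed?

(v), (iii), (ii), (iv), (i), (vi), (vii)

(v) has no prerequisites → (v) first.
Ready: (iii) and (iv). (iii) has the earlier label → (iii).
Now (ii) and (iv) have their prerequisites met. (ii) has the earlier label, so (ii) next.
(iv) needed (v), now all done → (iv).
Now (i) and (vi) have their prerequisites met. (i) has the earlier label, so (i) next.
(vi) needed (iv), now all done → (vi).
(vii) is the only step now ready → (vii).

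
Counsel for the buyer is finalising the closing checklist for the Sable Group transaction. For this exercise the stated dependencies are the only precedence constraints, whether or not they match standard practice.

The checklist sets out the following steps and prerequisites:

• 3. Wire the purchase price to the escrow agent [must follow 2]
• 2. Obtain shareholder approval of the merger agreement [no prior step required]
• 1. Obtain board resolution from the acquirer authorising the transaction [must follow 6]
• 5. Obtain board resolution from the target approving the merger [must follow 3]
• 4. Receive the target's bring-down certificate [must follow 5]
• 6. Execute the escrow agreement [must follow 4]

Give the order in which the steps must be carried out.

Only 2 has no prerequisites, so it is first.
3 needed 2, now all done → 3.
Next only 5 has its prerequisites met → 5.
4 needed 5, now all done → 4.
6 needed 4, now all done → 6.
1 needed 6, now all done → 1.

2, 3, 5, 4, 6, 1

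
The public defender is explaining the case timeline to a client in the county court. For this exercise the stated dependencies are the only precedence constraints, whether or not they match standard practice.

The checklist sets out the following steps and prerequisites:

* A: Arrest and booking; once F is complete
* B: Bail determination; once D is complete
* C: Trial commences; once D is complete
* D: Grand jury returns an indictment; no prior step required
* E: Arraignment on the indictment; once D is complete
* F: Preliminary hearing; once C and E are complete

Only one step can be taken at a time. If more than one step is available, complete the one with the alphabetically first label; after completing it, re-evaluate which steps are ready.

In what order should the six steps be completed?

Only D has no prerequisites, so it is first.
Now B, C and E have their prerequisites met. B has the earlier label, so B next.
Now C and E have their prerequisites met. C has the earlier label, so C next.
E is the only step now ready → E.
F is the only step now ready → F.
That leaves A as the only ready step → A.

D B C E F A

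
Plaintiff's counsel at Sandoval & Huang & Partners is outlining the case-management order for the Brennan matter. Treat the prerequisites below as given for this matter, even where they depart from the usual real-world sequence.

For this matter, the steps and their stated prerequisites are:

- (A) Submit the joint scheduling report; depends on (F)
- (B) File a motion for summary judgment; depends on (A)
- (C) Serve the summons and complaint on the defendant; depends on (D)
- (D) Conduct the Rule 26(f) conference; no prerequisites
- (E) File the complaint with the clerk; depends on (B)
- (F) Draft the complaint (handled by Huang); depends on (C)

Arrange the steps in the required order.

(D) → (C) → (F) → (A) → (B) → (E)

(D) is the only step with nothing outstanding, so it goes first.
(C) needed (D), now all done → (C).
(F) needed (C), now all done → (F).
(A) is the only step now ready → (A).
Next only (B) has its prerequisites met → (B).
(E) needed (B), now all done → (E).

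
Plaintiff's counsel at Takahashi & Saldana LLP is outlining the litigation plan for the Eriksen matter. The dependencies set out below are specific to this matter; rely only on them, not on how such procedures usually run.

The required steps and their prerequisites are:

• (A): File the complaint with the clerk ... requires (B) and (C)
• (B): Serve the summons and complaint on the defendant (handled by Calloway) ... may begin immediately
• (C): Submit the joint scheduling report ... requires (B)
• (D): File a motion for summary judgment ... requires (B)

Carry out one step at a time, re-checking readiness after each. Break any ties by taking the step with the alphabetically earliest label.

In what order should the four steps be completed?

Only (B) has no prerequisites, so it is first.
(C) and (D) are both available; (C) has the earlier label → (C).
(A) now also ready, so the ready set is {(A), (D)}; (A) has the earlier label → (A).
Next only (D) has its prerequisites met → (D).

(B) → (C) → (A) → (D)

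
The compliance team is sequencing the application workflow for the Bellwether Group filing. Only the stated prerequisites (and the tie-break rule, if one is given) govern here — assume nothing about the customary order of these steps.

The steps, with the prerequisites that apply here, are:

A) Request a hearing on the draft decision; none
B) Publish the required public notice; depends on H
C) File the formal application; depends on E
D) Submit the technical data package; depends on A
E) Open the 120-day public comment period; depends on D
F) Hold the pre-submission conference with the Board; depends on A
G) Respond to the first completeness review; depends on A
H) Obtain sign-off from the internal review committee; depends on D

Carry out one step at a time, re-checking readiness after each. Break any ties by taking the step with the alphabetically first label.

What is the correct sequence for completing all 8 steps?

A has no prerequisites → A first.
Now D, F and G have their prerequisites met. D has the earlier label, so D next.
Now E, F, G and H have their prerequisites met. E has the earlier label, so E next.
C, F, G and H are all available; C has the earlier label → C.
Ready: F, G and H. F has the earlier label → F.
G and H are both available; G has the earlier label → G.
H needed D, now all done → H.
Next only B has its prerequisites met → B.

A → D → E → C → F → G → H → B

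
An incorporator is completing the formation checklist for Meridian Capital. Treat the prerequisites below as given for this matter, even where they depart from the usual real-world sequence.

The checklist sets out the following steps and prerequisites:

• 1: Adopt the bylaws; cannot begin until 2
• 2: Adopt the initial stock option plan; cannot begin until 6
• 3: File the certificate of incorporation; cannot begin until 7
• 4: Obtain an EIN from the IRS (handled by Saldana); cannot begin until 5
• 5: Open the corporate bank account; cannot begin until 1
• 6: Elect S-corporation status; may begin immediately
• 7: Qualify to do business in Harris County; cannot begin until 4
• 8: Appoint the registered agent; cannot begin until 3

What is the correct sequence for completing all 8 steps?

6, 2, 1, 5, 4, 7, 3, 8

Only 6 has no prerequisites, so it is first.
Next only 2 has its prerequisites met → 2.
1 is the only step now ready → 1.
That leaves 5 as the only ready step → 5.
4 needed 5, now all done → 4.
7 is the only step now ready → 7.
3 needed 7, now all done → 3.
That leaves 8 as the only ready step → 8.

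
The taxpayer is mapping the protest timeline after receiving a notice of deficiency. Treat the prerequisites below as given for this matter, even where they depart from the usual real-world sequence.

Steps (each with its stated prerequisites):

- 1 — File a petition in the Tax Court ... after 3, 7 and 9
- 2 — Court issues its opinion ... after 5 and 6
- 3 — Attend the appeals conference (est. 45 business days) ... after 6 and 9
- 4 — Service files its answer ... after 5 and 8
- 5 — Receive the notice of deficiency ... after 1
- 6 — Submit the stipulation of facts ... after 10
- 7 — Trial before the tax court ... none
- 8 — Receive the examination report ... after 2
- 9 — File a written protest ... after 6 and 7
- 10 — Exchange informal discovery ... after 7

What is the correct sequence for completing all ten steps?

7 10 6 9 3 1 5 2 8 4

7 has no prerequisites → 7 first.
Next only 10 has its prerequisites met → 10.
6 needed 10, now all done → 6.
9 needed 6 and 7, now all done → 9.
That leaves 3 as the only ready step → 3.
1 needed 3, 7 and 9, now all done → 1.
Next only 5 has its prerequisites met → 5.
2 needed 5 and 6, now all done → 2.
8 is the only step now ready → 8.
4 needed 5 and 8, now all done → 4.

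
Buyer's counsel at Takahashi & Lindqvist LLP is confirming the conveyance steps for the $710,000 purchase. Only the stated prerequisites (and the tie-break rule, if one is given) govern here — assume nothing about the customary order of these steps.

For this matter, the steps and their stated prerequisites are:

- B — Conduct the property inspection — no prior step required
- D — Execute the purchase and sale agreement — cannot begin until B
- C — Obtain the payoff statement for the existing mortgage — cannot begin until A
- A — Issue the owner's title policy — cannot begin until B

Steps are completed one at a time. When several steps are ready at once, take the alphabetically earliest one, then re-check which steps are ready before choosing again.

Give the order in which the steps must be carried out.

B A C D

B has no prerequisites → B first.
Ready: A and D. A has the earlier label → A.
C now also ready, so the ready set is {C, D}; C has the earlier label → C.
D is the only step now ready → D.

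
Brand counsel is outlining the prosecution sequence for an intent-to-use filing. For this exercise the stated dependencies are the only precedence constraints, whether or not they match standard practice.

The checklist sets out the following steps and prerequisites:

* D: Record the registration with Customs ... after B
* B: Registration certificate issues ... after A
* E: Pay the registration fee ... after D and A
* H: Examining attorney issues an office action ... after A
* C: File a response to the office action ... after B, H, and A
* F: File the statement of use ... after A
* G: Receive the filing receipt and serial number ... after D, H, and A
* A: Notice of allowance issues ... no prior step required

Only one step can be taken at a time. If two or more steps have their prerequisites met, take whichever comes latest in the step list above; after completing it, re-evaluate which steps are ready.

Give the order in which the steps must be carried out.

A is the only step with nothing outstanding, so it goes first.
Now F, H and B have their prerequisites met. F is listed later, so F next.
Ready: H and B. H is listed later → H.
B needed A, now all done → B.
Ready: C and D. C is listed later → C.
That leaves D as the only ready step → D.
Ready: G and E. G is listed later → G.
That leaves E as the only ready step → E.

A → F → H → B → C → D → G → E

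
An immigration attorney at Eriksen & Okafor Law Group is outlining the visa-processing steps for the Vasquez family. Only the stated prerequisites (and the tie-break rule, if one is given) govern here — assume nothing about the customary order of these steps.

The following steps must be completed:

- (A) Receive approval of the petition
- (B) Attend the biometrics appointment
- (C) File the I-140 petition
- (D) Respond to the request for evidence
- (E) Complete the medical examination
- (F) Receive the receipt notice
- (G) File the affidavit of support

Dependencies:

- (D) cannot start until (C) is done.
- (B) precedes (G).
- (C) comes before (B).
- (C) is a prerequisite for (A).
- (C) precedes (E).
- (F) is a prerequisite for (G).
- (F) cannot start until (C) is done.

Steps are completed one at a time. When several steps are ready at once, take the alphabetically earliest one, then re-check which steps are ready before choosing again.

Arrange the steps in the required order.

(C), (A), (B), (D), (E), (F), (G)

(C) is the only step with nothing outstanding, so it goes first.
Now (A), (B), (D), (E) and (F) have their prerequisites met. (A) has the earlier label, so (A) next.
(B), (D), (E) and (F) are all available; (B) has the earlier label → (B).
Ready: (D), (E) and (F). (D) has the earlier label → (D).
(E) and (F) are both available; (E) has the earlier label → (E).
That leaves (F) as the only ready step → (F).
(G) is the only step now ready → (G).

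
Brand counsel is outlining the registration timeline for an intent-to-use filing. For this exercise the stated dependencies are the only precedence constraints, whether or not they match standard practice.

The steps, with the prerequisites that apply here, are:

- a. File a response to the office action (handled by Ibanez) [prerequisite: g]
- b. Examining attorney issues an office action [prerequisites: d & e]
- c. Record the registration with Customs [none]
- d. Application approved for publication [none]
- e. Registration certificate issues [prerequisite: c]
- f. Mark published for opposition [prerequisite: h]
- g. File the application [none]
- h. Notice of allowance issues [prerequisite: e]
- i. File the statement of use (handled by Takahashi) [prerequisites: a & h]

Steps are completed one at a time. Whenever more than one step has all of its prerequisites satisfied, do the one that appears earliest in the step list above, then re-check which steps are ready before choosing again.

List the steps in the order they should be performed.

c, d, e, b, g, a, h, f, i

c, d and g have no prerequisites; c is listed earlier, so c is first.
Ready: d, e and g. d is listed earlier → d.
Ready: e and g. e is listed earlier → e.
Ready: b, g and h. b is listed earlier → b.
g and h are both available; g is listed earlier → g.
Ready: a and h. a is listed earlier → a.
h is the only step now ready → h.
Ready: f and i. f is listed earlier → f.
i needed a and h, now all done → i.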